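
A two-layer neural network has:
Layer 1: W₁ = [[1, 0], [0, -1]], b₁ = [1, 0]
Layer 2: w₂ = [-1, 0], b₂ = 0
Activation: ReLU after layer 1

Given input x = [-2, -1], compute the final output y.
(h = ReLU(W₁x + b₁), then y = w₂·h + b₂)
y = 0

Layer 1 pre-activation: z₁ = [-1, 1]
After ReLU: h = [0, 1]
Layer 2 output: y = -1×0 + 0×1 + 0 = 0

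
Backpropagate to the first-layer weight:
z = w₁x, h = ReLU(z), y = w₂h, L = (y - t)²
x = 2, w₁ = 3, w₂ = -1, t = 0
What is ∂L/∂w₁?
∂L/∂w₁ = 24

Forward pass:
z = w₁x = 3×2 = 6
h = ReLU(6) = 6
y = w₂h = -1×6 = -6

Backward pass:
∂L/∂y = 2(y - t) = 2(-6 - 0) = -12
∂y/∂h = w₂ = -1
∂h/∂z = 1 (ReLU derivative)
∂z/∂w₁ = x = 2

∂L/∂w₁ = -12 × -1 × 1 × 2 = 24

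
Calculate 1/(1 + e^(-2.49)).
0.9234

sigmoid(2.49) = 1/(1 + e^(-2.49)) = 1/(1 + 0.08291) = 0.9234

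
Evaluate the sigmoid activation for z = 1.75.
0.852

sigmoid(1.75) = 1/(1 + e^(-1.75)) = 1/(1 + 0.1738) = 0.852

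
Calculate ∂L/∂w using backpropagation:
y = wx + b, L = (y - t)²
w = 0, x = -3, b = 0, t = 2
∂L/∂w = 12

y = wx + b = (0)(-3) + 0 = 0
∂L/∂y = 2(y - t) = 2(0 - 2) = -4
∂y/∂w = x = -3
∂L/∂w = ∂L/∂y · ∂y/∂w = -4 × -3 = 12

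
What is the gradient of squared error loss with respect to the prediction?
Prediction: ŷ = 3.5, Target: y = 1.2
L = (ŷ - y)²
∂L/∂ŷ = 4.6

∂L/∂ŷ = 2(ŷ - y) = 2(3.5 - 1.2) = 2(2.3) = 4.6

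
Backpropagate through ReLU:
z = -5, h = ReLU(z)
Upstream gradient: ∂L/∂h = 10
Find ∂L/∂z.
∂L/∂z = 0

h = ReLU(-5) = 0
Since z < 0: ∂h/∂z = 0
∂L/∂z = ∂L/∂h · ∂h/∂z = 10 × 0 = 0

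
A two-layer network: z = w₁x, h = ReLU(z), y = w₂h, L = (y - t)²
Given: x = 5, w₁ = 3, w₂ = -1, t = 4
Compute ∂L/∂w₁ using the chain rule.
∂L/∂w₁ = 190

Forward pass:
z = w₁x = 3×5 = 15
h = ReLU(15) = 15
y = w₂h = -1×15 = -15

Backward pass:
∂L/∂y = 2(y - t) = 2(-15 - 4) = -38
∂y/∂h = w₂ = -1
∂h/∂z = 1 (ReLU derivative)
∂z/∂w₁ = x = 5

∂L/∂w₁ = -38 × -1 × 1 × 5 = 190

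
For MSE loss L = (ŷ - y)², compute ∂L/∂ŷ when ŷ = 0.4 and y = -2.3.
∂L/∂ŷ = 5.4

∂L/∂ŷ = 2(ŷ - y) = 2(0.4 - -2.3) = 2(2.7) = 5.4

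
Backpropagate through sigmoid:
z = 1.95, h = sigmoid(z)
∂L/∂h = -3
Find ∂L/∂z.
∂L/∂z = -0.3271

σ(1.95) = 0.8754
σ'(1.95) = σ(1.95)(1 - σ(1.95)) = 0.8754 × 0.1246 = 0.109
∂L/∂z = ∂L/∂h · σ'(z) = -3 × 0.109 = -0.3271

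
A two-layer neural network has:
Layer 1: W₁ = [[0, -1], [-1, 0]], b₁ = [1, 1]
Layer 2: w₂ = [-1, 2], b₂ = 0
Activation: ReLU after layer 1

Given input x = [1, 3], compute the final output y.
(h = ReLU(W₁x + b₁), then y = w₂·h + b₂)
y = 0

Layer 1 pre-activation: z₁ = [-2, 0]
After ReLU: h = [0, 0]
Layer 2 output: y = -1×0 + 2×0 + 0 = 0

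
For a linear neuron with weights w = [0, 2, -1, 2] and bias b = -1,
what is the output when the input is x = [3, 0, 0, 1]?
y = 1

y = (0)(3) + (2)(0) + (-1)(0) + (2)(1) + -1 = 1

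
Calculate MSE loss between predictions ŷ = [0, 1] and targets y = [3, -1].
MSE = 6.5

MSE = (1/2)((0-3)² + (1--1)²) = (1/2)(9 + 4) = 6.5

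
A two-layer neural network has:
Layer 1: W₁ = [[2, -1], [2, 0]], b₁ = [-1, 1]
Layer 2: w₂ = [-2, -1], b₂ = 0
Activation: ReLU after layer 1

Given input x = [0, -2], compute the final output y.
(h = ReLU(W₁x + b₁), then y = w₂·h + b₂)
y = -3

Layer 1 pre-activation: z₁ = [1, 1]
After ReLU: h = [1, 1]
Layer 2 output: y = -2×1 + -1×1 + 0 = -3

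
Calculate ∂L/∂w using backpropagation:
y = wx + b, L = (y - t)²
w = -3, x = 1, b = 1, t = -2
∂L/∂w = 0

y = wx + b = (-3)(1) + 1 = -2
∂L/∂y = 2(y - t) = 2(-2 - -2) = 0
∂y/∂w = x = 1
∂L/∂w = ∂L/∂y · ∂y/∂w = 0 × 1 = 0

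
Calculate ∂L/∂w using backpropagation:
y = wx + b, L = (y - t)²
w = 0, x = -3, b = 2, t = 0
∂L/∂w = -12

y = wx + b = (0)(-3) + 2 = 2
∂L/∂y = 2(y - t) = 2(2 - 0) = 4
∂y/∂w = x = -3
∂L/∂w = ∂L/∂y · ∂y/∂w = 4 × -3 = -12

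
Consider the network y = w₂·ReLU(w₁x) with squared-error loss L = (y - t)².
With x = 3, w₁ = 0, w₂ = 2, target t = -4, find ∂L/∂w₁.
∂L/∂w₁ = 0

Forward pass:
z = w₁x = 0×3 = 0
h = ReLU(0) = 0
y = w₂h = 2×0 = 0

Backward pass:
∂L/∂y = 2(y - t) = 2(0 - -4) = 8
∂y/∂h = w₂ = 2
∂h/∂z = 0 (ReLU derivative)
∂z/∂w₁ = x = 3

∂L/∂w₁ = 8 × 2 × 0 × 3 = 0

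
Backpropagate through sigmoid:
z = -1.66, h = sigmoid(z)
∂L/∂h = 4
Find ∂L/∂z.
∂L/∂z = 0.537

σ(-1.66) = 0.1598
σ'(-1.66) = σ(-1.66)(1 - σ(-1.66)) = 0.1598 × 0.8402 = 0.1342
∂L/∂z = ∂L/∂h · σ'(z) = 4 × 0.1342 = 0.537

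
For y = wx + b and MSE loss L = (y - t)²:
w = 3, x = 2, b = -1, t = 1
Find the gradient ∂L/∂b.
∂L/∂b = 8

y = wx + b = (3)(2) + -1 = 5
∂L/∂y = 2(y - t) = 2(5 - 1) = 8
∂y/∂b = 1
∂L/∂b = ∂L/∂y · ∂y/∂b = 8 × 1 = 8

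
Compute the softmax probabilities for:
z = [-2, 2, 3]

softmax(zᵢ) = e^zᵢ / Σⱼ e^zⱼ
p = [0.0049, 0.2676, 0.7275]

exp(z) = [0.1353, 7.389, 20.09]
Sum = 27.61
p = [0.0049, 0.2676, 0.7275]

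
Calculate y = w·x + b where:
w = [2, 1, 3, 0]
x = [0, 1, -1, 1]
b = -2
y = -4

y = (2)(0) + (1)(1) + (3)(-1) + (0)(1) + -2 = -4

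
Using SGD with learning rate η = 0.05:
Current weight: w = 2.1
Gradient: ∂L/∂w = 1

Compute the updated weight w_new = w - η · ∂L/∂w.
w_new = 2.05

w_new = w - η·∂L/∂w = 2.1 - 0.05×(1) = 2.1 - (0.05) = 2.05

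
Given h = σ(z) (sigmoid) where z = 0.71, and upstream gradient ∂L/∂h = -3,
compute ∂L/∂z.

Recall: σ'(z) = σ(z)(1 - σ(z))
∂L/∂z = -0.6629

σ(0.71) = 0.6704
σ'(0.71) = σ(0.71)(1 - σ(0.71)) = 0.6704 × 0.3296 = 0.221
∂L/∂z = ∂L/∂h · σ'(z) = -3 × 0.221 = -0.6629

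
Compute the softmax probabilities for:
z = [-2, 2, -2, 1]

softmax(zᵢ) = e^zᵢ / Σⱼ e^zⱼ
p = [0.013, 0.712, 0.013, 0.2619]

exp(z) = [0.1353, 7.389, 0.1353, 2.718]
Sum = 10.38
p = [0.013, 0.712, 0.013, 0.2619]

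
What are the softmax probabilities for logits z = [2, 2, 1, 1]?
p = [0.3655, 0.3655, 0.1345, 0.1345]

exp(z) = [7.389, 7.389, 2.718, 2.718]
Sum = 20.21
p = [0.3655, 0.3655, 0.1345, 0.1345]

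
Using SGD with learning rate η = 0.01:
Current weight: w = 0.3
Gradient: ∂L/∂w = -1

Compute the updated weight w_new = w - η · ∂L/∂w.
w_new = 0.31

w_new = w - η·∂L/∂w = 0.3 - 0.01×(-1) = 0.3 - (-0.01) = 0.31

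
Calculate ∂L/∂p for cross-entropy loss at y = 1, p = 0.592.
∂L/∂p = -1.689

∂L/∂p = -y/p + (1-y)/(1-p) = -1/0.592 + 0 = -1.689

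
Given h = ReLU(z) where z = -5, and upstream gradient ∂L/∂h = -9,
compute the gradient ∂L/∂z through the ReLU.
∂L/∂z = 0

h = ReLU(-5) = 0
Since z < 0: ∂h/∂z = 0
∂L/∂z = ∂L/∂h · ∂h/∂z = -9 × 0 = 0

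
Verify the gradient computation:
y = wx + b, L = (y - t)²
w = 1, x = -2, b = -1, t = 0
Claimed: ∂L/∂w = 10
Incorrect

y = (1)(-2) + -1 = -3
∂L/∂y = 2(y - t) = 2(-3 - 0) = -6
∂y/∂w = x = -2
∂L/∂w = -6 × -2 = 12

Claimed value: 10
Incorrect: The correct gradient is 12.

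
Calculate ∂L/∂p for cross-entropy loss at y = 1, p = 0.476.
∂L/∂p = -2.101

∂L/∂p = -y/p + (1-y)/(1-p) = -1/0.476 + 0 = -2.101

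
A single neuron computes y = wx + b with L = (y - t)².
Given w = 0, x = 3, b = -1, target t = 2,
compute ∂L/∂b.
∂L/∂b = -6

y = wx + b = (0)(3) + -1 = -1
∂L/∂y = 2(y - t) = 2(-1 - 2) = -6
∂y/∂b = 1
∂L/∂b = ∂L/∂y · ∂y/∂b = -6 × 1 = -6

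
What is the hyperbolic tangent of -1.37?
-0.8787

tanh(-1.37) = (e^(-1.37) - e^(1.37))/(e^(-1.37) + e^(1.37)) = -0.8787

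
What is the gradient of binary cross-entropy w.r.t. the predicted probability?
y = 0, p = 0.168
∂L/∂p = 1.202

∂L/∂p = -y/p + (1-y)/(1-p) = 0 + 1/0.832 = 1.202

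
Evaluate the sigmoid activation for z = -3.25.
0.03733

sigmoid(-3.25) = 1/(1 + e^(3.25)) = 1/(1 + 25.79) = 0.03733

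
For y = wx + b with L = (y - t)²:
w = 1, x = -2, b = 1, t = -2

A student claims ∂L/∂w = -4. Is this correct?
Correct

y = (1)(-2) + 1 = -1
∂L/∂y = 2(y - t) = 2(-1 - -2) = 2
∂y/∂w = x = -2
∂L/∂w = 2 × -2 = -4

Claimed value: -4
Correct: The correct gradient is -4.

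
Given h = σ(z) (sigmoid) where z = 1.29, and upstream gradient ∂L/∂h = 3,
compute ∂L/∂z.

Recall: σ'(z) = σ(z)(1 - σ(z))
∂L/∂z = 0.5078

σ(1.29) = 0.7841
σ'(1.29) = σ(1.29)(1 - σ(1.29)) = 0.7841 × 0.2159 = 0.1693
∂L/∂z = ∂L/∂h · σ'(z) = 3 × 0.1693 = 0.5078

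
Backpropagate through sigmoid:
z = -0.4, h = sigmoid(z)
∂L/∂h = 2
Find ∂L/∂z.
∂L/∂z = 0.4805

σ(-0.4) = 0.4013
σ'(-0.4) = σ(-0.4)(1 - σ(-0.4)) = 0.4013 × 0.5987 = 0.2403
∂L/∂z = ∂L/∂h · σ'(z) = 2 × 0.2403 = 0.4805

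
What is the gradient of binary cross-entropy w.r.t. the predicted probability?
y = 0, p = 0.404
∂L/∂p = 1.678

∂L/∂p = -y/p + (1-y)/(1-p) = 0 + 1/0.596 = 1.678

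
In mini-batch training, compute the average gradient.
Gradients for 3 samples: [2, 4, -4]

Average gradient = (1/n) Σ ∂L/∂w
Average gradient = 0.6667

Average = (1/3)(2 + 4 + -4) = 2/3 = 0.6667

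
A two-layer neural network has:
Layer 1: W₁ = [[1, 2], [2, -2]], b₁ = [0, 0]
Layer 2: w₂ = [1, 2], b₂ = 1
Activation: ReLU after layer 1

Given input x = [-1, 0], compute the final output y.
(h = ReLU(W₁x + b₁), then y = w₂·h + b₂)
y = 1

Layer 1 pre-activation: z₁ = [-1, -2]
After ReLU: h = [0, 0]
Layer 2 output: y = 1×0 + 2×0 + 1 = 1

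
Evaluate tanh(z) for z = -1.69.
-0.9341

tanh(-1.69) = (e^(-1.69) - e^(1.69))/(e^(-1.69) + e^(1.69)) = -0.9341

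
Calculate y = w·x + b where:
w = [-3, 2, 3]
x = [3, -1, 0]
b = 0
y = -11

y = (-3)(3) + (2)(-1) + (3)(0) + 0 = -11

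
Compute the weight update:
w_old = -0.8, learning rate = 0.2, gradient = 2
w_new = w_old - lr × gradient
w_new = -1.2

w_new = w - η·∂L/∂w = -0.8 - 0.2×(2) = -0.8 - (0.4) = -1.2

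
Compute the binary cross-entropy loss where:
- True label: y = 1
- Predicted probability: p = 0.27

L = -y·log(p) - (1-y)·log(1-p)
L = 1.309

L = -1·log(0.27) - 0·log(0.73) = -log(0.27) = 1.309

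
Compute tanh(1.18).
0.8275

tanh(1.18) = (e^(1.18) - e^(-1.18))/(e^(1.18) + e^(-1.18)) = 0.8275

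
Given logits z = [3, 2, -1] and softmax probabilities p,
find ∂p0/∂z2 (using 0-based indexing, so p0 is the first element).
∂p0/∂z2 = -0.009532

p = softmax(z) = [0.7214, 0.2654, 0.01321]
p0 = 0.7214, p2 = 0.01321

∂p0/∂z2 = -p0 × p2 = -0.7214 × 0.01321 = -0.009532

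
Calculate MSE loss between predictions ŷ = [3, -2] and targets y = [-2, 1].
MSE = 17

MSE = (1/2)((3--2)² + (-2-1)²) = (1/2)(25 + 9) = 17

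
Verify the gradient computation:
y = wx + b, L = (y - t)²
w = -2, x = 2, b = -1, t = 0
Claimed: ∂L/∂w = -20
Correct

y = (-2)(2) + -1 = -5
∂L/∂y = 2(y - t) = 2(-5 - 0) = -10
∂y/∂w = x = 2
∂L/∂w = -10 × 2 = -20

Claimed value: -20
Correct: The correct gradient is -20.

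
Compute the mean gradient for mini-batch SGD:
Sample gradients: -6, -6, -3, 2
Average gradient = -3.25

Average = (1/4)(-6 + -6 + -3 + 2) = -13/4 = -3.25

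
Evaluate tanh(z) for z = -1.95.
-0.9603

tanh(-1.95) = (e^(-1.95) - e^(1.95))/(e^(-1.95) + e^(1.95)) = -0.9603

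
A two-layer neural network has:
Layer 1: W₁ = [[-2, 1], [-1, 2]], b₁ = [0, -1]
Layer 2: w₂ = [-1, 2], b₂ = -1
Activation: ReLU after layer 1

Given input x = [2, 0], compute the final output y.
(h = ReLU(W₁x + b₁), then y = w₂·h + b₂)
y = -1

Layer 1 pre-activation: z₁ = [-4, -3]
After ReLU: h = [0, 0]
Layer 2 output: y = -1×0 + 2×0 + -1 = -1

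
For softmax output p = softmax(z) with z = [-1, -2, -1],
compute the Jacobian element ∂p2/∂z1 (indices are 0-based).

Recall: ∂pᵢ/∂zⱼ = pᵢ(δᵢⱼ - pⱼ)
∂p2/∂z1 = -0.06561

p = softmax(z) = [0.4223, 0.1554, 0.4223]
p2 = 0.4223, p1 = 0.1554

∂p2/∂z1 = -p2 × p1 = -0.4223 × 0.1554 = -0.06561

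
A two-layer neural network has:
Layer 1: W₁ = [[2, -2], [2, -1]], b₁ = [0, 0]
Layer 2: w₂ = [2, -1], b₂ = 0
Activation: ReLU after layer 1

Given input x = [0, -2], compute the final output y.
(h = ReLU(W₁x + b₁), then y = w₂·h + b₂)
y = 6

Layer 1 pre-activation: z₁ = [4, 2]
After ReLU: h = [4, 2]
Layer 2 output: y = 2×4 + -1×2 + 0 = 6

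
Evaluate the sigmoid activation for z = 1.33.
0.7908

sigmoid(1.33) = 1/(1 + e^(-1.33)) = 1/(1 + 0.2645) = 0.7908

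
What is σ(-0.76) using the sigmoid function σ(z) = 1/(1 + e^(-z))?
0.3186

sigmoid(-0.76) = 1/(1 + e^(0.76)) = 1/(1 + 2.138) = 0.3186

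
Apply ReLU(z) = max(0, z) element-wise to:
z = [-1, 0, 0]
h = [0, 0, 0]

ReLU applied element-wise: max(0,-1)=0, max(0,0)=0, max(0,0)=0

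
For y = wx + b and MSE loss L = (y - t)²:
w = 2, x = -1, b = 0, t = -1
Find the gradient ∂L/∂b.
∂L/∂b = -2

y = wx + b = (2)(-1) + 0 = -2
∂L/∂y = 2(y - t) = 2(-2 - -1) = -2
∂y/∂b = 1
∂L/∂b = ∂L/∂y · ∂y/∂b = -2 × 1 = -2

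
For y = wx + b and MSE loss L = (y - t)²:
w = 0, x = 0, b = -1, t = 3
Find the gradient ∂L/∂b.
∂L/∂b = -8

y = wx + b = (0)(0) + -1 = -1
∂L/∂y = 2(y - t) = 2(-1 - 3) = -8
∂y/∂b = 1
∂L/∂b = ∂L/∂y · ∂y/∂b = -8 × 1 = -8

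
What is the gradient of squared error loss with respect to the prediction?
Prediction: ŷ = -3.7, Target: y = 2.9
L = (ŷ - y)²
∂L/∂ŷ = -13.2

∂L/∂ŷ = 2(ŷ - y) = 2(-3.7 - 2.9) = 2(-6.6) = -13.2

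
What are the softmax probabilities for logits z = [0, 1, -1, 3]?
p = [0.0414, 0.1125, 0.0152, 0.831]

exp(z) = [1, 2.718, 0.3679, 20.09]
Sum = 24.17
p = [0.0414, 0.1125, 0.0152, 0.831]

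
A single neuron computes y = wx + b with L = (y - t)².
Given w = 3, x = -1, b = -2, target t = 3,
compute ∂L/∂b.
∂L/∂b = -16

y = wx + b = (3)(-1) + -2 = -5
∂L/∂y = 2(y - t) = 2(-5 - 3) = -16
∂y/∂b = 1
∂L/∂b = ∂L/∂y · ∂y/∂b = -16 × 1 = -16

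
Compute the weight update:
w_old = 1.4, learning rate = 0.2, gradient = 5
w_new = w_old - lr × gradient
w_new = 0.4

w_new = w - η·∂L/∂w = 1.4 - 0.2×(5) = 1.4 - (1) = 0.4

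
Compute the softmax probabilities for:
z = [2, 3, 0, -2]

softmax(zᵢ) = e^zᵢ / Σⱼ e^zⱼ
p = [0.2583, 0.702, 0.035, 0.0047]

exp(z) = [7.389, 20.09, 1, 0.1353]
Sum = 28.61
p = [0.2583, 0.702, 0.035, 0.0047]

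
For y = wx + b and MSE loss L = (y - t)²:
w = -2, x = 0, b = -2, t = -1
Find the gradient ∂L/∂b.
∂L/∂b = -2

y = wx + b = (-2)(0) + -2 = -2
∂L/∂y = 2(y - t) = 2(-2 - -1) = -2
∂y/∂b = 1
∂L/∂b = ∂L/∂y · ∂y/∂b = -2 × 1 = -2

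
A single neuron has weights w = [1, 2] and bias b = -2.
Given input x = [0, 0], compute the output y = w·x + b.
y = -2

y = (1)(0) + (2)(0) + -2 = -2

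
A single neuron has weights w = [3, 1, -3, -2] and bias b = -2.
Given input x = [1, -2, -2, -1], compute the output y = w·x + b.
y = 7

y = (3)(1) + (1)(-2) + (-3)(-2) + (-2)(-1) + -2 = 7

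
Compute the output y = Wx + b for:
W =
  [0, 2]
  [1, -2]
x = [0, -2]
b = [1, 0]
y = [-3, 4]

Wx = [0×0 + 2×-2, 1×0 + -2×-2]
   = [-4, 4]
y = Wx + b = [-4 + 1, 4 + 0] = [-3, 4]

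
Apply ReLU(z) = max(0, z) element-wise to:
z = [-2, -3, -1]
h = [0, 0, 0]

ReLU applied element-wise: max(0,-2)=0, max(0,-3)=0, max(0,-1)=0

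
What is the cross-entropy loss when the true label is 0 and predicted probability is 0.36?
L = 0.4463

L = -0·log(0.36) - 1·log(0.64) = -log(0.64) = 0.4463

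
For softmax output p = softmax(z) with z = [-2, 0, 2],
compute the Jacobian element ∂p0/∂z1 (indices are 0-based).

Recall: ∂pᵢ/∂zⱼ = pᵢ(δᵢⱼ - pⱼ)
∂p0/∂z1 = -0.001862

p = softmax(z) = [0.01588, 0.1173, 0.8668]
p0 = 0.01588, p1 = 0.1173

∂p0/∂z1 = -p0 × p1 = -0.01588 × 0.1173 = -0.001862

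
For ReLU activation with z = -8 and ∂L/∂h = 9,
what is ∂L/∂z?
∂L/∂z = 0

h = ReLU(-8) = 0
Since z < 0: ∂h/∂z = 0
∂L/∂z = ∂L/∂h · ∂h/∂z = 9 × 0 = 0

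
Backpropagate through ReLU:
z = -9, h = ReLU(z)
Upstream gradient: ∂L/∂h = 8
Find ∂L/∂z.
∂L/∂z = 0

h = ReLU(-9) = 0
Since z < 0: ∂h/∂z = 0
∂L/∂z = ∂L/∂h · ∂h/∂z = 8 × 0 = 0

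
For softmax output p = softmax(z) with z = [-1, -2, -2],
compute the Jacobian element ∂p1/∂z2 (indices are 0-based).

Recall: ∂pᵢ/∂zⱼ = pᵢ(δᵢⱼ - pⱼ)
∂p1/∂z2 = -0.04492

p = softmax(z) = [0.5761, 0.2119, 0.2119]
p1 = 0.2119, p2 = 0.2119

∂p1/∂z2 = -p1 × p2 = -0.2119 × 0.2119 = -0.04492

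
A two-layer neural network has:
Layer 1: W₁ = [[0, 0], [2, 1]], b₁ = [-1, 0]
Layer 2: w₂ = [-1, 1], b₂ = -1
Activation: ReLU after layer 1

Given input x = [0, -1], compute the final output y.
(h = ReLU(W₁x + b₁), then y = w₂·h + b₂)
y = -1

Layer 1 pre-activation: z₁ = [-1, -1]
After ReLU: h = [0, 0]
Layer 2 output: y = -1×0 + 1×0 + -1 = -1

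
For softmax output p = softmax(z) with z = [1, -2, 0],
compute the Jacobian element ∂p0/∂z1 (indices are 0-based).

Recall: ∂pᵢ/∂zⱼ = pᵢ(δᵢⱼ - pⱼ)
∂p0/∂z1 = -0.02477

p = softmax(z) = [0.7054, 0.03512, 0.2595]
p0 = 0.7054, p1 = 0.03512

∂p0/∂z1 = -p0 × p1 = -0.7054 × 0.03512 = -0.02477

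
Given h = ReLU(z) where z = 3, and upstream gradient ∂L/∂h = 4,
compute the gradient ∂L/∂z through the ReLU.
∂L/∂z = 4

h = ReLU(3) = 3
Since z > 0: ∂h/∂z = 1
∂L/∂z = ∂L/∂h · ∂h/∂z = 4 × 1 = 4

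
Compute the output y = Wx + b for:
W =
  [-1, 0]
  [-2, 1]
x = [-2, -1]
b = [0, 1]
y = [2, 4]

Wx = [-1×-2 + 0×-1, -2×-2 + 1×-1]
   = [2, 3]
y = Wx + b = [2 + 0, 3 + 1] = [2, 4]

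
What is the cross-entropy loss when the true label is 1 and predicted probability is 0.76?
L = 0.2744

L = -1·log(0.76) - 0·log(0.24) = -log(0.76) = 0.2744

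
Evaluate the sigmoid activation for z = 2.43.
0.9191

sigmoid(2.43) = 1/(1 + e^(-2.43)) = 1/(1 + 0.08804) = 0.9191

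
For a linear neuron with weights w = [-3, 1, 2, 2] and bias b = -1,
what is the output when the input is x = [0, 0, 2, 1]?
y = 5

y = (-3)(0) + (1)(0) + (2)(2) + (2)(1) + -1 = 5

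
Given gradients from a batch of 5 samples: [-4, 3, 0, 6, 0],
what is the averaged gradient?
Average gradient = 1

Average = (1/5)(-4 + 3 + 0 + 6 + 0) = 5/5 = 1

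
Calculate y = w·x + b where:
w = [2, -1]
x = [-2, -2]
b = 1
y = -1

y = (2)(-2) + (-1)(-2) + 1 = -1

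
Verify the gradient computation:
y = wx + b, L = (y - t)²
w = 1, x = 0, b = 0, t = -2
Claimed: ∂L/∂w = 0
Correct

y = (1)(0) + 0 = 0
∂L/∂y = 2(y - t) = 2(0 - -2) = 4
∂y/∂w = x = 0
∂L/∂w = 4 × 0 = 0

Claimed value: 0
Correct: The correct gradient is 0.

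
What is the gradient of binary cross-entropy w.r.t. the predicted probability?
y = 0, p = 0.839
∂L/∂p = 6.211

∂L/∂p = -y/p + (1-y)/(1-p) = 0 + 1/0.161 = 6.211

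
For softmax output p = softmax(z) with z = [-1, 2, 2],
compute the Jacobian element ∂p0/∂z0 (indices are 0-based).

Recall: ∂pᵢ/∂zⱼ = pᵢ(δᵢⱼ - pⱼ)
∂p0/∂z0 = 0.0237

p = softmax(z) = [0.02429, 0.4879, 0.4879]
p0 = 0.02429

∂p0/∂z0 = p0(1 - p0) = 0.02429 × (1 - 0.02429) = 0.0237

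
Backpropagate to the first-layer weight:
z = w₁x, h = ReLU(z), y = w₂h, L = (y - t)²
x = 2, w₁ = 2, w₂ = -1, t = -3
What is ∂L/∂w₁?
∂L/∂w₁ = 4

Forward pass:
z = w₁x = 2×2 = 4
h = ReLU(4) = 4
y = w₂h = -1×4 = -4

Backward pass:
∂L/∂y = 2(y - t) = 2(-4 - -3) = -2
∂y/∂h = w₂ = -1
∂h/∂z = 1 (ReLU derivative)
∂z/∂w₁ = x = 2

∂L/∂w₁ = -2 × -1 × 1 × 2 = 4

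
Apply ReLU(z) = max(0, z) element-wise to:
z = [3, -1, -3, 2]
h = [3, 0, 0, 2]

ReLU applied element-wise: max(0,3)=3, max(0,-1)=0, max(0,-3)=0, max(0,2)=2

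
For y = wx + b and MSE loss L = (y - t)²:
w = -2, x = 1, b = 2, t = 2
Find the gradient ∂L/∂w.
∂L/∂w = -4

y = wx + b = (-2)(1) + 2 = 0
∂L/∂y = 2(y - t) = 2(0 - 2) = -4
∂y/∂w = x = 1
∂L/∂w = ∂L/∂y · ∂y/∂w = -4 × 1 = -4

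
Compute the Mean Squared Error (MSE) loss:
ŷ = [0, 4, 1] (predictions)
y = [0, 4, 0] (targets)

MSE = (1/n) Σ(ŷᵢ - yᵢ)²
MSE = 0.3333

MSE = (1/3)((0-0)² + (4-4)² + (1-0)²) = (1/3)(0 + 0 + 1) = 0.3333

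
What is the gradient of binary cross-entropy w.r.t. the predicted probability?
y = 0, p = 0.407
∂L/∂p = 1.686

∂L/∂p = -y/p + (1-y)/(1-p) = 0 + 1/0.593 = 1.686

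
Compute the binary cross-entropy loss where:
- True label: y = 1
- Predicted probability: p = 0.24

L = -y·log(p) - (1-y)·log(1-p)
L = 1.427

L = -1·log(0.24) - 0·log(0.76) = -log(0.24) = 1.427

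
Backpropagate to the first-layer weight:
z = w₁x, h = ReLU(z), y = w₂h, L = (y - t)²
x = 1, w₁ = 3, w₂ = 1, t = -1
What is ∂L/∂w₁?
∂L/∂w₁ = 8

Forward pass:
z = w₁x = 3×1 = 3
h = ReLU(3) = 3
y = w₂h = 1×3 = 3

Backward pass:
∂L/∂y = 2(y - t) = 2(3 - -1) = 8
∂y/∂h = w₂ = 1
∂h/∂z = 1 (ReLU derivative)
∂z/∂w₁ = x = 1

∂L/∂w₁ = 8 × 1 × 1 × 1 = 8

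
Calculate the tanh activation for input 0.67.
0.585

tanh(0.67) = (e^(0.67) - e^(-0.67))/(e^(0.67) + e^(-0.67)) = 0.585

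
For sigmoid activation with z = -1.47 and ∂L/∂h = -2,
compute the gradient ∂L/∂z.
∂L/∂z = -0.304

σ(-1.47) = 0.1869
σ'(-1.47) = σ(-1.47)(1 - σ(-1.47)) = 0.1869 × 0.8131 = 0.152
∂L/∂z = ∂L/∂h · σ'(z) = -2 × 0.152 = -0.304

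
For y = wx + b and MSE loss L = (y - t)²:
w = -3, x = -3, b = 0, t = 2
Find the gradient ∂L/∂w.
∂L/∂w = -42

y = wx + b = (-3)(-3) + 0 = 9
∂L/∂y = 2(y - t) = 2(9 - 2) = 14
∂y/∂w = x = -3
∂L/∂w = ∂L/∂y · ∂y/∂w = 14 × -3 = -42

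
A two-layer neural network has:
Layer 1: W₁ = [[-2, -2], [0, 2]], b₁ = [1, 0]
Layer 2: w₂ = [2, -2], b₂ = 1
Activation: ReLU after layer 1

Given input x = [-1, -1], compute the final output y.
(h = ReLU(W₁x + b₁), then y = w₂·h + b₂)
y = 11

Layer 1 pre-activation: z₁ = [5, -2]
After ReLU: h = [5, 0]
Layer 2 output: y = 2×5 + -2×0 + 1 = 11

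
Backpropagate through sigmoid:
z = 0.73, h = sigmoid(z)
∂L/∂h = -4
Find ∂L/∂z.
∂L/∂z = -0.8778

σ(0.73) = 0.6748
σ'(0.73) = σ(0.73)(1 - σ(0.73)) = 0.6748 × 0.3252 = 0.2194
∂L/∂z = ∂L/∂h · σ'(z) = -4 × 0.2194 = -0.8778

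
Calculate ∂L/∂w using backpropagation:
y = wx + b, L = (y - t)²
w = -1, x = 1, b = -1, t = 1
∂L/∂w = -6

y = wx + b = (-1)(1) + -1 = -2
∂L/∂y = 2(y - t) = 2(-2 - 1) = -6
∂y/∂w = x = 1
∂L/∂w = ∂L/∂y · ∂y/∂w = -6 × 1 = -6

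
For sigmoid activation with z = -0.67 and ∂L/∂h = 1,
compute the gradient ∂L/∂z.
∂L/∂z = 0.2239

σ(-0.67) = 0.3385
σ'(-0.67) = σ(-0.67)(1 - σ(-0.67)) = 0.3385 × 0.6615 = 0.2239
∂L/∂z = ∂L/∂h · σ'(z) = 1 × 0.2239 = 0.2239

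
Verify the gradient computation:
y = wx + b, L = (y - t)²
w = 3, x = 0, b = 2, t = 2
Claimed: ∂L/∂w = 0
Correct

y = (3)(0) + 2 = 2
∂L/∂y = 2(y - t) = 2(2 - 2) = 0
∂y/∂w = x = 0
∂L/∂w = 0 × 0 = 0

Claimed value: 0
Correct: The correct gradient is 0.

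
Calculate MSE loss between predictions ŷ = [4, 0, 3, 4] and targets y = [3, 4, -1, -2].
MSE = 17.25

MSE = (1/4)((4-3)² + (0-4)² + (3--1)² + (4--2)²) = (1/4)(1 + 16 + 16 + 36) = 17.25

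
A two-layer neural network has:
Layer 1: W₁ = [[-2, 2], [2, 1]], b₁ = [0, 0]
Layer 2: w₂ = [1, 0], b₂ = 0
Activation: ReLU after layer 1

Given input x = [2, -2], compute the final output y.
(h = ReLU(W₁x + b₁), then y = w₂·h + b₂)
y = 0

Layer 1 pre-activation: z₁ = [-8, 2]
After ReLU: h = [0, 2]
Layer 2 output: y = 1×0 + 0×2 + 0 = 0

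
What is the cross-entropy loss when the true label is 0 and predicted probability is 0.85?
L = 1.897

L = -0·log(0.85) - 1·log(0.15) = -log(0.15) = 1.897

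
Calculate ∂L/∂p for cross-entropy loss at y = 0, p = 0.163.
∂L/∂p = 1.195

∂L/∂p = -y/p + (1-y)/(1-p) = 0 + 1/0.837 = 1.195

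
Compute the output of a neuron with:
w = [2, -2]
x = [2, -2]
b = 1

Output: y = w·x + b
y = 9

y = (2)(2) + (-2)(-2) + 1 = 9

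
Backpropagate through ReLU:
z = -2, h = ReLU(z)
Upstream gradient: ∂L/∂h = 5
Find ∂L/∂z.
∂L/∂z = 0

h = ReLU(-2) = 0
Since z < 0: ∂h/∂z = 0
∂L/∂z = ∂L/∂h · ∂h/∂z = 5 × 0 = 0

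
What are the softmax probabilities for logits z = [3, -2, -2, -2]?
p = [0.9802, 0.0066, 0.0066, 0.0066]

exp(z) = [20.09, 0.1353, 0.1353, 0.1353]
Sum = 20.49
p = [0.9802, 0.0066, 0.0066, 0.0066]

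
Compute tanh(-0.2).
-0.1974

tanh(-0.2) = (e^(-0.2) - e^(0.2))/(e^(-0.2) + e^(0.2)) = -0.1974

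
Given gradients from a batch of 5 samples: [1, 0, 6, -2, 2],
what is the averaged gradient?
Average gradient = 1.4

Average = (1/5)(1 + 0 + 6 + -2 + 2) = 7/5 = 1.4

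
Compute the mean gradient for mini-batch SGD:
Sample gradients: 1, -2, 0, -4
Average gradient = -1.25

Average = (1/4)(1 + -2 + 0 + -4) = -5/4 = -1.25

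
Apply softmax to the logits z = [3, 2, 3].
p = [0.4223, 0.1554, 0.4223]

exp(z) = [20.09, 7.389, 20.09]
Sum = 47.56
p = [0.4223, 0.1554, 0.4223]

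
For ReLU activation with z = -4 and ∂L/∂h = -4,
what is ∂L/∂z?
∂L/∂z = 0

h = ReLU(-4) = 0
Since z < 0: ∂h/∂z = 0
∂L/∂z = ∂L/∂h · ∂h/∂z = -4 × 0 = 0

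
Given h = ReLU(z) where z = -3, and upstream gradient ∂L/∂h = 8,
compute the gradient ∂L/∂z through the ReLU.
∂L/∂z = 0

h = ReLU(-3) = 0
Since z < 0: ∂h/∂z = 0
∂L/∂z = ∂L/∂h · ∂h/∂z = 8 × 0 = 0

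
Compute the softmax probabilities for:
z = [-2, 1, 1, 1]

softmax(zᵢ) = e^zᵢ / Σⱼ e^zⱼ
p = [0.0163, 0.3279, 0.3279, 0.3279]

exp(z) = [0.1353, 2.718, 2.718, 2.718]
Sum = 8.29
p = [0.0163, 0.3279, 0.3279, 0.3279]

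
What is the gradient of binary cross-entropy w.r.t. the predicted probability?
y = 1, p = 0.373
∂L/∂p = -2.681

∂L/∂p = -y/p + (1-y)/(1-p) = -1/0.373 + 0 = -2.681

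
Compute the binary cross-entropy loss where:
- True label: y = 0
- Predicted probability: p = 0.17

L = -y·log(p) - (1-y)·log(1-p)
L = 0.1863

L = -0·log(0.17) - 1·log(0.83) = -log(0.83) = 0.1863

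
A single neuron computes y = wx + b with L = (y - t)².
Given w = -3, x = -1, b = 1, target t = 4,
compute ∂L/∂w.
∂L/∂w = 0

y = wx + b = (-3)(-1) + 1 = 4
∂L/∂y = 2(y - t) = 2(4 - 4) = 0
∂y/∂w = x = -1
∂L/∂w = ∂L/∂y · ∂y/∂w = 0 × -1 = 0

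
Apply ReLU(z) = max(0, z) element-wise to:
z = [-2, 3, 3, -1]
h = [0, 3, 3, 0]

ReLU applied element-wise: max(0,-2)=0, max(0,3)=3, max(0,3)=3, max(0,-1)=0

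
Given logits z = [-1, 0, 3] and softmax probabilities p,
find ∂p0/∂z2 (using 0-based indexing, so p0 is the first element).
∂p0/∂z2 = -0.01605

p = softmax(z) = [0.01715, 0.04661, 0.9362]
p0 = 0.01715, p2 = 0.9362

∂p0/∂z2 = -p0 × p2 = -0.01715 × 0.9362 = -0.01605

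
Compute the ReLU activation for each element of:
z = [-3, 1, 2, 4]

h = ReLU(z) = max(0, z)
h = [0, 1, 2, 4]

ReLU applied element-wise: max(0,-3)=0, max(0,1)=1, max(0,2)=2, max(0,4)=4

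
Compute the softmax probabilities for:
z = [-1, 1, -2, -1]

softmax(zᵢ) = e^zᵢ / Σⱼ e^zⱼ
p = [0.1025, 0.7573, 0.0377, 0.1025]

exp(z) = [0.3679, 2.718, 0.1353, 0.3679]
Sum = 3.589
p = [0.1025, 0.7573, 0.0377, 0.1025]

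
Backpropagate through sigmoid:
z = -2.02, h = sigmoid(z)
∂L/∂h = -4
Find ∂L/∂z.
∂L/∂z = -0.4136

σ(-2.02) = 0.1171
σ'(-2.02) = σ(-2.02)(1 - σ(-2.02)) = 0.1171 × 0.8829 = 0.1034
∂L/∂z = ∂L/∂h · σ'(z) = -4 × 0.1034 = -0.4136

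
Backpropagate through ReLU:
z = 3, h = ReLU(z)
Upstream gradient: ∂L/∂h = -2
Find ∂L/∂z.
∂L/∂z = -2

h = ReLU(3) = 3
Since z > 0: ∂h/∂z = 1
∂L/∂z = ∂L/∂h · ∂h/∂z = -2 × 1 = -2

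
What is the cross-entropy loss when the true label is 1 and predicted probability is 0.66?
L = 0.4155

L = -1·log(0.66) - 0·log(0.34) = -log(0.66) = 0.4155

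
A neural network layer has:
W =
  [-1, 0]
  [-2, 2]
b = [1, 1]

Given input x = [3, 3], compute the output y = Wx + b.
y = [-2, 1]

Wx = [-1×3 + 0×3, -2×3 + 2×3]
   = [-3, 0]
y = Wx + b = [-3 + 1, 0 + 1] = [-2, 1]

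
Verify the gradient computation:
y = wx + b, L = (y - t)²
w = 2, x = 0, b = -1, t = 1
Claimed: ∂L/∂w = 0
Correct

y = (2)(0) + -1 = -1
∂L/∂y = 2(y - t) = 2(-1 - 1) = -4
∂y/∂w = x = 0
∂L/∂w = -4 × 0 = 0

Claimed value: 0
Correct: The correct gradient is 0.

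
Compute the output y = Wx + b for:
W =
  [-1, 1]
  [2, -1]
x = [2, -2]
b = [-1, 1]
y = [-5, 7]

Wx = [-1×2 + 1×-2, 2×2 + -1×-2]
   = [-4, 6]
y = Wx + b = [-4 + -1, 6 + 1] = [-5, 7]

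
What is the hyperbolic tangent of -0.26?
-0.2543

tanh(-0.26) = (e^(-0.26) - e^(0.26))/(e^(-0.26) + e^(0.26)) = -0.2543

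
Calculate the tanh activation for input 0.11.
0.1096

tanh(0.11) = (e^(0.11) - e^(-0.11))/(e^(0.11) + e^(-0.11)) = 0.1096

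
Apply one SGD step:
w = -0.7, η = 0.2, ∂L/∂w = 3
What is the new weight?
w_new = -1.3

w_new = w - η·∂L/∂w = -0.7 - 0.2×(3) = -0.7 - (0.6) = -1.3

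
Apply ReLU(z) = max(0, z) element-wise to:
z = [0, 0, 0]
h = [0, 0, 0]

ReLU applied element-wise: max(0,0)=0, max(0,0)=0, max(0,0)=0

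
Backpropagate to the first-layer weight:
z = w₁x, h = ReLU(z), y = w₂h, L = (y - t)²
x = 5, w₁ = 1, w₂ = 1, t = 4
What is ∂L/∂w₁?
∂L/∂w₁ = 10

Forward pass:
z = w₁x = 1×5 = 5
h = ReLU(5) = 5
y = w₂h = 1×5 = 5

Backward pass:
∂L/∂y = 2(y - t) = 2(5 - 4) = 2
∂y/∂h = w₂ = 1
∂h/∂z = 1 (ReLU derivative)
∂z/∂w₁ = x = 5

∂L/∂w₁ = 2 × 1 × 1 × 5 = 10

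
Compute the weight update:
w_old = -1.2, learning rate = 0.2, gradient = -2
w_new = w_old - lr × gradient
w_new = -0.8

w_new = w - η·∂L/∂w = -1.2 - 0.2×(-2) = -1.2 - (-0.4) = -0.8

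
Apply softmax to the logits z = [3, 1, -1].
p = [0.8668, 0.1173, 0.0159]

exp(z) = [20.09, 2.718, 0.3679]
Sum = 23.17
p = [0.8668, 0.1173, 0.0159]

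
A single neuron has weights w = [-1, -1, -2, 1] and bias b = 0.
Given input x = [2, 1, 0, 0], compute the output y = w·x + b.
y = -3

y = (-1)(2) + (-1)(1) + (-2)(0) + (1)(0) + 0 = -3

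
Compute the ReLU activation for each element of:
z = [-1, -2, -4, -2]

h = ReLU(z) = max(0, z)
h = [0, 0, 0, 0]

ReLU applied element-wise: max(0,-1)=0, max(0,-2)=0, max(0,-4)=0, max(0,-2)=0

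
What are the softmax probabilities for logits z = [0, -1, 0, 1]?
p = [0.1966, 0.0723, 0.1966, 0.5344]

exp(z) = [1, 0.3679, 1, 2.718]
Sum = 5.086
p = [0.1966, 0.0723, 0.1966, 0.5344]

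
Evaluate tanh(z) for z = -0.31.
-0.3004

tanh(-0.31) = (e^(-0.31) - e^(0.31))/(e^(-0.31) + e^(0.31)) = -0.3004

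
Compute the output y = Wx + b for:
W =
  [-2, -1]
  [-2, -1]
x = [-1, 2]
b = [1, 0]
y = [1, 0]

Wx = [-2×-1 + -1×2, -2×-1 + -1×2]
   = [0, 0]
y = Wx + b = [0 + 1, 0 + 0] = [1, 0]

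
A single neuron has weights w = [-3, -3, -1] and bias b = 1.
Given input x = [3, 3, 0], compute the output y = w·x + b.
y = -17

y = (-3)(3) + (-3)(3) + (-1)(0) + 1 = -17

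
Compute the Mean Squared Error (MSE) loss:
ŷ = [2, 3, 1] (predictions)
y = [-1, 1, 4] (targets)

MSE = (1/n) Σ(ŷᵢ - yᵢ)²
MSE = 7.333

MSE = (1/3)((2--1)² + (3-1)² + (1-4)²) = (1/3)(9 + 4 + 9) = 7.333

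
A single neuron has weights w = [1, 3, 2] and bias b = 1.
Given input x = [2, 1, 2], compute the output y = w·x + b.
y = 10

y = (1)(2) + (3)(1) + (2)(2) + 1 = 10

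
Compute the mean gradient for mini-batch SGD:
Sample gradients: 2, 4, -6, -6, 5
Average gradient = -0.2

Average = (1/5)(2 + 4 + -6 + -6 + 5) = -1/5 = -0.2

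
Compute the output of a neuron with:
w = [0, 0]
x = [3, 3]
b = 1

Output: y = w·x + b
y = 1

y = (0)(3) + (0)(3) + 1 = 1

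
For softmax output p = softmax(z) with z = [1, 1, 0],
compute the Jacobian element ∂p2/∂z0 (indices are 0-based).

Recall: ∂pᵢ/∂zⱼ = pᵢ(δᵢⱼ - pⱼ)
∂p2/∂z0 = -0.06561

p = softmax(z) = [0.4223, 0.4223, 0.1554]
p2 = 0.1554, p0 = 0.4223

∂p2/∂z0 = -p2 × p0 = -0.1554 × 0.4223 = -0.06561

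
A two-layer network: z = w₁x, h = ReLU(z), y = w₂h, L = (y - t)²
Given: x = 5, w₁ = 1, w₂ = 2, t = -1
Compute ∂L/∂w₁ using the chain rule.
∂L/∂w₁ = 220

Forward pass:
z = w₁x = 1×5 = 5
h = ReLU(5) = 5
y = w₂h = 2×5 = 10

Backward pass:
∂L/∂y = 2(y - t) = 2(10 - -1) = 22
∂y/∂h = w₂ = 2
∂h/∂z = 1 (ReLU derivative)
∂z/∂w₁ = x = 5

∂L/∂w₁ = 22 × 2 × 1 × 5 = 220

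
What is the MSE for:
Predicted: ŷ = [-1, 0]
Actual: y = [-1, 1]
MSE = 0.5

MSE = (1/2)((-1--1)² + (0-1)²) = (1/2)(0 + 1) = 0.5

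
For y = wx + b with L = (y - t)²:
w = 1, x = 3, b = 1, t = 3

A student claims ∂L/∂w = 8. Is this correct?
Incorrect

y = (1)(3) + 1 = 4
∂L/∂y = 2(y - t) = 2(4 - 3) = 2
∂y/∂w = x = 3
∂L/∂w = 2 × 3 = 6

Claimed value: 8
Incorrect: The correct gradient is 6.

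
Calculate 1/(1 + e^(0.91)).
0.287

sigmoid(-0.91) = 1/(1 + e^(0.91)) = 1/(1 + 2.484) = 0.287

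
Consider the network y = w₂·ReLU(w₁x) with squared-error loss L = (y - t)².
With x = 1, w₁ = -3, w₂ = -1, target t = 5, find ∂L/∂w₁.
∂L/∂w₁ = 0

Forward pass:
z = w₁x = -3×1 = -3
h = ReLU(-3) = 0
y = w₂h = -1×0 = 0

Backward pass:
∂L/∂y = 2(y - t) = 2(0 - 5) = -10
∂y/∂h = w₂ = -1
∂h/∂z = 0 (ReLU derivative)
∂z/∂w₁ = x = 1

∂L/∂w₁ = -10 × -1 × 0 × 1 = 0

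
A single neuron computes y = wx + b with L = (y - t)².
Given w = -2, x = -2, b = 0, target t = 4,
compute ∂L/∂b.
∂L/∂b = 0

y = wx + b = (-2)(-2) + 0 = 4
∂L/∂y = 2(y - t) = 2(4 - 4) = 0
∂y/∂b = 1
∂L/∂b = ∂L/∂y · ∂y/∂b = 0 × 1 = 0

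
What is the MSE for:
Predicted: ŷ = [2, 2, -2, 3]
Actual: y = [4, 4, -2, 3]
MSE = 2

MSE = (1/4)((2-4)² + (2-4)² + (-2--2)² + (3-3)²) = (1/4)(4 + 4 + 0 + 0) = 2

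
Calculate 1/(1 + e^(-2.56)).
0.9282

sigmoid(2.56) = 1/(1 + e^(-2.56)) = 1/(1 + 0.0773) = 0.9282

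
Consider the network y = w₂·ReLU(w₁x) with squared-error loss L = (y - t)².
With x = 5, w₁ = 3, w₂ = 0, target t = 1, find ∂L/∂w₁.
∂L/∂w₁ = 0

Forward pass:
z = w₁x = 3×5 = 15
h = ReLU(15) = 15
y = w₂h = 0×15 = 0

Backward pass:
∂L/∂y = 2(y - t) = 2(0 - 1) = -2
∂y/∂h = w₂ = 0
∂h/∂z = 1 (ReLU derivative)
∂z/∂w₁ = x = 5

∂L/∂w₁ = -2 × 0 × 1 × 5 = 0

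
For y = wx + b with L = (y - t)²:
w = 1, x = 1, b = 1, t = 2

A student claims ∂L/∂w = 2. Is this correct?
Incorrect

y = (1)(1) + 1 = 2
∂L/∂y = 2(y - t) = 2(2 - 2) = 0
∂y/∂w = x = 1
∂L/∂w = 0 × 1 = 0

Claimed value: 2
Incorrect: The correct gradient is 0.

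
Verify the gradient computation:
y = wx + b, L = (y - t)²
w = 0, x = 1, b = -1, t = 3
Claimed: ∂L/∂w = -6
Incorrect

y = (0)(1) + -1 = -1
∂L/∂y = 2(y - t) = 2(-1 - 3) = -8
∂y/∂w = x = 1
∂L/∂w = -8 × 1 = -8

Claimed value: -6
Incorrect: The correct gradient is -8.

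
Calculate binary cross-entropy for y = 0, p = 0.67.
L = 1.109

L = -0·log(0.67) - 1·log(0.33) = -log(0.33) = 1.109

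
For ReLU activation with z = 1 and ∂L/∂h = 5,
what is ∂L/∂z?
∂L/∂z = 5

h = ReLU(1) = 1
Since z > 0: ∂h/∂z = 1
∂L/∂z = ∂L/∂h · ∂h/∂z = 5 × 1 = 5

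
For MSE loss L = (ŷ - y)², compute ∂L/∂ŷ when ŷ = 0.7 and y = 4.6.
∂L/∂ŷ = -7.8

∂L/∂ŷ = 2(ŷ - y) = 2(0.7 - 4.6) = 2(-3.9) = -7.8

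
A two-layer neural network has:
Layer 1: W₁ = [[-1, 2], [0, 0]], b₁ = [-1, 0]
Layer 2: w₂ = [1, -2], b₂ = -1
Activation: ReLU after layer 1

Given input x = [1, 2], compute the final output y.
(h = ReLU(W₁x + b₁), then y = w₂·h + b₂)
y = 1

Layer 1 pre-activation: z₁ = [2, 0]
After ReLU: h = [2, 0]
Layer 2 output: y = 1×2 + -2×0 + -1 = 1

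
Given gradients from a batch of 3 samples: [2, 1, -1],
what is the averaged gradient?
Average gradient = 0.6667

Average = (1/3)(2 + 1 + -1) = 2/3 = 0.6667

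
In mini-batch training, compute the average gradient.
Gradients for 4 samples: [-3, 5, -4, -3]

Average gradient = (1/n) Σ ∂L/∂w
Average gradient = -1.25

Average = (1/4)(-3 + 5 + -4 + -3) = -5/4 = -1.25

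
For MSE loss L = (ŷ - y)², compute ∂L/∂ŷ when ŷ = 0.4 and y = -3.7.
∂L/∂ŷ = 8.2

∂L/∂ŷ = 2(ŷ - y) = 2(0.4 - -3.7) = 2(4.1) = 8.2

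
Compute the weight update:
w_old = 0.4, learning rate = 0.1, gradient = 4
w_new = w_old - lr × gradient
w_new = 0

w_new = w - η·∂L/∂w = 0.4 - 0.1×(4) = 0.4 - (0.4) = 0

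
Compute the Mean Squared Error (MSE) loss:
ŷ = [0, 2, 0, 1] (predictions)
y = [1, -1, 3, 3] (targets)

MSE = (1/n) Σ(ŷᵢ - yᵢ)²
MSE = 5.75

MSE = (1/4)((0-1)² + (2--1)² + (0-3)² + (1-3)²) = (1/4)(1 + 9 + 9 + 4) = 5.75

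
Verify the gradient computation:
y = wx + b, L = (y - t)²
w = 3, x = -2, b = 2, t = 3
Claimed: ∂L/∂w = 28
Correct

y = (3)(-2) + 2 = -4
∂L/∂y = 2(y - t) = 2(-4 - 3) = -14
∂y/∂w = x = -2
∂L/∂w = -14 × -2 = 28

Claimed value: 28
Correct: The correct gradient is 28.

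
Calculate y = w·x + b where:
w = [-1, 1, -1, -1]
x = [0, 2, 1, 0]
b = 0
y = 1

y = (-1)(0) + (1)(2) + (-1)(1) + (-1)(0) + 0 = 1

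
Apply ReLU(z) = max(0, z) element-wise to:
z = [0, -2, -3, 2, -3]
h = [0, 0, 0, 2, 0]

ReLU applied element-wise: max(0,0)=0, max(0,-2)=0, max(0,-3)=0, max(0,2)=2, max(0,-3)=0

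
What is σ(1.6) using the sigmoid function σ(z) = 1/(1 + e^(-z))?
0.832

sigmoid(1.6) = 1/(1 + e^(-1.6)) = 1/(1 + 0.2019) = 0.832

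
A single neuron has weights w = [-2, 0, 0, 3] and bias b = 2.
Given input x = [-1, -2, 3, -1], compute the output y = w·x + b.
y = 1

y = (-2)(-1) + (0)(-2) + (0)(3) + (3)(-1) + 2 = 1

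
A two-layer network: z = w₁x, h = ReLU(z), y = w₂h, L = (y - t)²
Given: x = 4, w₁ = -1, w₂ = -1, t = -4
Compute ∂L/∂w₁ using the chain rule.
∂L/∂w₁ = 0

Forward pass:
z = w₁x = -1×4 = -4
h = ReLU(-4) = 0
y = w₂h = -1×0 = 0

Backward pass:
∂L/∂y = 2(y - t) = 2(0 - -4) = 8
∂y/∂h = w₂ = -1
∂h/∂z = 0 (ReLU derivative)
∂z/∂w₁ = x = 4

∂L/∂w₁ = 8 × -1 × 0 × 4 = 0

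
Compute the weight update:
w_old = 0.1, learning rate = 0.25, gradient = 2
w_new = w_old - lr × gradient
w_new = -0.4

w_new = w - η·∂L/∂w = 0.1 - 0.25×(2) = 0.1 - (0.5) = -0.4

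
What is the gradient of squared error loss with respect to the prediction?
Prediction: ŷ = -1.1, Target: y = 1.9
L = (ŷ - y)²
∂L/∂ŷ = -6.0

∂L/∂ŷ = 2(ŷ - y) = 2(-1.1 - 1.9) = 2(-3.0) = -6.0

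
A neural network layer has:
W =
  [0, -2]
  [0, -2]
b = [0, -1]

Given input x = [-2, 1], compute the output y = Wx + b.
y = [-2, -3]

Wx = [0×-2 + -2×1, 0×-2 + -2×1]
   = [-2, -2]
y = Wx + b = [-2 + 0, -2 + -1] = [-2, -3]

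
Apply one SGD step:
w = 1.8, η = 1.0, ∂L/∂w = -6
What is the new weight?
w_new = 7.8

w_new = w - η·∂L/∂w = 1.8 - 1.0×(-6) = 1.8 - (-6) = 7.8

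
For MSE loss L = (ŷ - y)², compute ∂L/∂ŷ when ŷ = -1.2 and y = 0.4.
∂L/∂ŷ = -3.2

∂L/∂ŷ = 2(ŷ - y) = 2(-1.2 - 0.4) = 2(-1.6) = -3.2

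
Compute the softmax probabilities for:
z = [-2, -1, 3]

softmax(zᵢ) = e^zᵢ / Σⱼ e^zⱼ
p = [0.0066, 0.0179, 0.9756]

exp(z) = [0.1353, 0.3679, 20.09]
Sum = 20.59
p = [0.0066, 0.0179, 0.9756]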